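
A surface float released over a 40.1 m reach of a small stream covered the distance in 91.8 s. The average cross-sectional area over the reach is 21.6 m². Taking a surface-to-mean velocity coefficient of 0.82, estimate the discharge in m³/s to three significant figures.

7.74 m³/s

v_surface = L / t̄ = 40.1 / 91.8 = 0.4368 m/s
v_mean = 0.82 × 0.4368 = 0.3582 m/s
Q = A × v_mean = 21.6 × 0.3582 = 7.737 m³/s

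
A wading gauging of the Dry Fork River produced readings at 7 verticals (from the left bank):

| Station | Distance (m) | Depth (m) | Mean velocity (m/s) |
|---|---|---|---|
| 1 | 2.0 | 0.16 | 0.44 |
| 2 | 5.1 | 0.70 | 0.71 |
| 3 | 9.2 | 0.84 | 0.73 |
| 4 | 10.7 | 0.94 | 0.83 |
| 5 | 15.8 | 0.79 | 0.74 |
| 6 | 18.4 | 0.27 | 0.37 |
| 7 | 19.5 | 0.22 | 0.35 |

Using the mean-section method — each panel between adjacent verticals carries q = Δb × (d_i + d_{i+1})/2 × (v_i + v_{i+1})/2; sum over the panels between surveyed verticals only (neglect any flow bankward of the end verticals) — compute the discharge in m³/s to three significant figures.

8.41 m³/s

Panel 1-2: Δb = 3.1 m, d̄ = (0.16+0.70)/2 = 0.43, v̄ = (0.44+0.71)/2 = 0.575 → q = 3.1×0.43×0.575 = 0.7665 m³/s
Panel 2-3: Δb = 4.1 m, d̄ = (0.70+0.84)/2 = 0.77, v̄ = (0.71+0.73)/2 = 0.72 → q = 4.1×0.77×0.72 = 2.273 m³/s
Panel 3-4: Δb = 1.5 m, d̄ = (0.84+0.94)/2 = 0.89, v̄ = (0.73+0.83)/2 = 0.78 → q = 1.5×0.89×0.78 = 1.041 m³/s
Panel 4-5: Δb = 5.1 m, d̄ = (0.94+0.79)/2 = 0.865, v̄ = (0.83+0.74)/2 = 0.785 → q = 5.1×0.865×0.785 = 3.463 m³/s
Panel 5-6: Δb = 2.6 m, d̄ = (0.79+0.27)/2 = 0.53, v̄ = (0.74+0.37)/2 = 0.555 → q = 2.6×0.53×0.555 = 0.7648 m³/s
Panel 6-7: Δb = 1.1 m, d̄ = (0.27+0.22)/2 = 0.245, v̄ = (0.37+0.35)/2 = 0.36 → q = 1.1×0.245×0.36 = 0.09702 m³/s
Q = Σ q = 8.406 m³/s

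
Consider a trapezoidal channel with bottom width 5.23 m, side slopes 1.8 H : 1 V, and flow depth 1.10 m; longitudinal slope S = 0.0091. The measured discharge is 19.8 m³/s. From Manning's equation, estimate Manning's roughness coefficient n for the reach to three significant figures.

0.0333

A = (b + z·y)·y = (5.23 + 1.8×1.10)×1.10 = 7.931 m²
P = b + 2y√(1+z²) = 5.23 + 2×1.10×√(1+1.8²) = 9.760 m
R = A/P = 7.931/9.760 = 0.8126 m
n = (1/Q)·A·R^(2/3)·S^(1/2) = (1/19.8) × 7.931 × 0.8708 × 0.09539 = 0.03327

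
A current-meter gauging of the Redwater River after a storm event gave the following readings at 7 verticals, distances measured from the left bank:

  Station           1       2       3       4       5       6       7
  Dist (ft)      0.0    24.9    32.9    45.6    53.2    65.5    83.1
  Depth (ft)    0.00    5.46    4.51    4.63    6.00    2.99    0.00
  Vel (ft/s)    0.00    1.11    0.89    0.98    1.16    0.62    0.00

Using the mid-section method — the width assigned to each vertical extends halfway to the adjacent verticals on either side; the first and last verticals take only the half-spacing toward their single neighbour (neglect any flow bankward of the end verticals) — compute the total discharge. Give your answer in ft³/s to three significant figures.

w_2 = (32.9 − 0.0)/2 = 16.45 ft; q_2 = 1.11 × 5.46 × 16.45 = 99.70 ft³/s
w_3 = (45.6 − 24.9)/2 = 10.35 ft; q_3 = 0.89 × 4.51 × 10.35 = 41.54 ft³/s
w_4 = (53.2 − 32.9)/2 = 10.15 ft; q_4 = 0.98 × 4.63 × 10.15 = 46.05 ft³/s
w_5 = (65.5 − 45.6)/2 = 9.95 ft; q_5 = 1.16 × 6.00 × 9.95 = 69.25 ft³/s
w_6 = (83.1 − 53.2)/2 = 14.95 ft; q_6 = 0.62 × 2.99 × 14.95 = 27.71 ft³/s
Stations 1, 7 contribute zero (depth or velocity is 0).
Q = Σ qᵢ = 284.3 ft³/s

284 ft³/s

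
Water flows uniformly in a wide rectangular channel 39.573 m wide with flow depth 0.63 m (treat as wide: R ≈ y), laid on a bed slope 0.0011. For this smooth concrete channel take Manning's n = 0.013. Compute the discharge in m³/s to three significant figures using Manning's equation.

A = b·y = 39.573 × 0.63 = 24.93 m²
Wide channel: R ≈ y = 0.63 m
Q = (1/n)·A·R^(2/3)·S^(1/2) = (1/0.013) × 24.93 × 0.6300^(2/3) × 0.0011^(1/2) = 46.74 m³/s

46.7 m³/s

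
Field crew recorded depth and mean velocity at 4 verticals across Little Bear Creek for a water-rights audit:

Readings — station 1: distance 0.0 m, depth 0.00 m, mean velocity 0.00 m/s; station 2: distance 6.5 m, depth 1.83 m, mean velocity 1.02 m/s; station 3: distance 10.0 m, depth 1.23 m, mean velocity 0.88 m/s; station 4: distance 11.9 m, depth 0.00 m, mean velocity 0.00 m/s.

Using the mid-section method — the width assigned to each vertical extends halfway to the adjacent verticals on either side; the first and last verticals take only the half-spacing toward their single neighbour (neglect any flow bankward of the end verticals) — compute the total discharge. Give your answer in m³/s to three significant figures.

w_2 = (10.0 − 0.0)/2 = 5 m; q_2 = 1.02 × 1.83 × 5 = 9.333 m³/s
w_3 = (11.9 − 6.5)/2 = 2.7 m; q_3 = 0.88 × 1.23 × 2.7 = 2.922 m³/s
Stations 1, 4 contribute zero (depth or velocity is 0).
Q = Σ qᵢ = 12.26 m³/s

12.3 m³/s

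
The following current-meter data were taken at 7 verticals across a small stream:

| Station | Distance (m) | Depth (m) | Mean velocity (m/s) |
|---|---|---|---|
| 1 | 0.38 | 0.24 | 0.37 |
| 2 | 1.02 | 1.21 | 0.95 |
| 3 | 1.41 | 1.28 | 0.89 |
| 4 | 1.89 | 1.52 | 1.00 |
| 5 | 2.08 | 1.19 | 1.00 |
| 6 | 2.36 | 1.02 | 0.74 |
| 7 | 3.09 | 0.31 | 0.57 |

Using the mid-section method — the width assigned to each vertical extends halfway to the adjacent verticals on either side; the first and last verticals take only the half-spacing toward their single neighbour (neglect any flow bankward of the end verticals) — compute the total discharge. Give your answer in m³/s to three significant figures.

w_1 = (1.02 − 0.38)/2 = 0.32 m; q_1 = 0.37 × 0.24 × 0.32 = 0.02842 m³/s
w_2 = (1.41 − 0.38)/2 = 0.515 m; q_2 = 0.95 × 1.21 × 0.515 = 0.5920 m³/s
w_3 = (1.89 − 1.02)/2 = 0.435 m; q_3 = 0.89 × 1.28 × 0.435 = 0.4956 m³/s
w_4 = (2.08 − 1.41)/2 = 0.335 m; q_4 = 1.00 × 1.52 × 0.335 = 0.5092 m³/s
w_5 = (2.36 − 1.89)/2 = 0.235 m; q_5 = 1.00 × 1.19 × 0.235 = 0.2797 m³/s
w_6 = (3.09 − 2.08)/2 = 0.505 m; q_6 = 0.74 × 1.02 × 0.505 = 0.3812 m³/s
w_7 = (3.09 − 2.36)/2 = 0.365 m; q_7 = 0.57 × 0.31 × 0.365 = 0.06450 m³/s
Q = Σ qᵢ = 2.350 m³/s

2.35 m³/s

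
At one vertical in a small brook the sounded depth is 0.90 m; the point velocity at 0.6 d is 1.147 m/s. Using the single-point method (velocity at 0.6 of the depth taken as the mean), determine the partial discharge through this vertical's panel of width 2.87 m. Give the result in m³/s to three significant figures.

v̄ = v₀.₆ = 1.147 m/s
q = v̄ × d × w = 1.147 × 0.90 × 2.87 = 2.963 m³/s

2.96 m³/s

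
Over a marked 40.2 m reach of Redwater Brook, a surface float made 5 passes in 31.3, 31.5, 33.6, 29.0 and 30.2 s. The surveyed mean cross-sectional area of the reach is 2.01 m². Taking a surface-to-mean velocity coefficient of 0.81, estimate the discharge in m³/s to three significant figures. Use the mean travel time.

2.10 m³/s

t̄ = (31.3 + 31.5 + 33.6 + 29.0 + 30.2) / 5 = 31.12 s
v_surface = L / t̄ = 40.2 / 31.12 = 1.292 m/s
v_mean = 0.81 × 1.292 = 1.046 m/s
Q = A × v_mean = 2.01 × 1.046 = 2.103 m³/s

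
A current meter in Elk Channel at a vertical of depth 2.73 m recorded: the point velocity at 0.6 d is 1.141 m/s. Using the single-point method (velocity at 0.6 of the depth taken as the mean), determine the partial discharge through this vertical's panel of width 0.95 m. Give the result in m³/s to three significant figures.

v̄ = v₀.₆ = 1.141 m/s
q = v̄ × d × w = 1.141 × 2.73 × 0.95 = 2.959 m³/s

2.96 m³/s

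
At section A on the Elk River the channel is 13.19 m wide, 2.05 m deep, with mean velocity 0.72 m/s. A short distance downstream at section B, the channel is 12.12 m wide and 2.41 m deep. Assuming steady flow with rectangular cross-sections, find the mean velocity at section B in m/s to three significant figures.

Q = A₁V₁ = (13.19×2.05) × 0.72 = 19.47 m³/s
A₂ = 12.12 × 2.41 = 29.21 m²
V₂ = Q/A₂ = 19.47/29.21 = 0.6665 m/s

0.667 m/s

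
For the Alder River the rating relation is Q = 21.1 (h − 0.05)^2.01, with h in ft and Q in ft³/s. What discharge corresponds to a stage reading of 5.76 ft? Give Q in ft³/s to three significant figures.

700 ft³/s

Q = 21.1 × (5.76 − 0.05)^2.01 = 21.1 × 5.71^2.01 = 700.0 ft³/s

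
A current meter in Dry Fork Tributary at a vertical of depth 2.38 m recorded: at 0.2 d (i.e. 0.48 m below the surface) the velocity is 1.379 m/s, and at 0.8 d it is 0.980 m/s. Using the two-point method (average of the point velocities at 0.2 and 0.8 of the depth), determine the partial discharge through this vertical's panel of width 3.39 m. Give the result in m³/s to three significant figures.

9.52 m³/s

v̄ = (1.379 + 0.980) / 2 = 1.180 m/s
q = v̄ × d × w = 1.180 × 2.38 × 3.39 = 9.516 m³/s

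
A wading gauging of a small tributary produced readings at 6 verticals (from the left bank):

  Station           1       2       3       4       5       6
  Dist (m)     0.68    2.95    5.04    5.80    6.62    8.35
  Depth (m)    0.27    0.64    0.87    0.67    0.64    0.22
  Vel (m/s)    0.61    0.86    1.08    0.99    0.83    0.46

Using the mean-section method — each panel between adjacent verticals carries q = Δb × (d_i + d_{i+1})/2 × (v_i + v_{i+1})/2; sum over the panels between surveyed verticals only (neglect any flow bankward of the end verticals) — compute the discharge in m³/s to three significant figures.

Panel 1-2: Δb = 2.27 m, d̄ = (0.27+0.64)/2 = 0.455, v̄ = (0.61+0.86)/2 = 0.735 → q = 2.27×0.455×0.735 = 0.7591 m³/s
Panel 2-3: Δb = 2.09 m, d̄ = (0.64+0.87)/2 = 0.755, v̄ = (0.86+1.08)/2 = 0.97 → q = 2.09×0.755×0.97 = 1.531 m³/s
Panel 3-4: Δb = 0.76 m, d̄ = (0.87+0.67)/2 = 0.77, v̄ = (1.08+0.99)/2 = 1.035 → q = 0.76×0.77×1.035 = 0.6057 m³/s
Panel 4-5: Δb = 0.82 m, d̄ = (0.67+0.64)/2 = 0.655, v̄ = (0.99+0.83)/2 = 0.91 → q = 0.82×0.655×0.91 = 0.4888 m³/s
Panel 5-6: Δb = 1.73 m, d̄ = (0.64+0.22)/2 = 0.43, v̄ = (0.83+0.46)/2 = 0.645 → q = 1.73×0.43×0.645 = 0.4798 m³/s
Q = Σ q = 3.864 m³/s

3.86 m³/s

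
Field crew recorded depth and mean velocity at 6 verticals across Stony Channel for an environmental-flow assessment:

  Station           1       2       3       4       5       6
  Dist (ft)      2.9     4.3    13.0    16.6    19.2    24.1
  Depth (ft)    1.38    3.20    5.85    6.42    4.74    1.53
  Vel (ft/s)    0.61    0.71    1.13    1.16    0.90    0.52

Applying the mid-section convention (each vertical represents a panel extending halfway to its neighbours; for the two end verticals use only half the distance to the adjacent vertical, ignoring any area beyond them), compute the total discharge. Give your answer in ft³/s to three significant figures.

93.8 ft³/s

w_1 = (4.3 − 2.9)/2 = 0.7 ft; q_1 = 0.61 × 1.38 × 0.7 = 0.5893 ft³/s
w_2 = (13.0 − 2.9)/2 = 5.05 ft; q_2 = 0.71 × 3.20 × 5.05 = 11.47 ft³/s
w_3 = (16.6 − 4.3)/2 = 6.15 ft; q_3 = 1.13 × 5.85 × 6.15 = 40.65 ft³/s
w_4 = (19.2 − 13.0)/2 = 3.1 ft; q_4 = 1.16 × 6.42 × 3.1 = 23.09 ft³/s
w_5 = (24.1 − 16.6)/2 = 3.75 ft; q_5 = 0.90 × 4.74 × 3.75 = 16.00 ft³/s
w_6 = (24.1 − 19.2)/2 = 2.45 ft; q_6 = 0.52 × 1.53 × 2.45 = 1.949 ft³/s
Q = Σ qᵢ = 93.75 ft³/s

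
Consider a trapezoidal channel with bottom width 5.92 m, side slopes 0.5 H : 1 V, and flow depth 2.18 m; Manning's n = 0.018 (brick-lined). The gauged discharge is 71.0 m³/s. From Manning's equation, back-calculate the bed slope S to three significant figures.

A = (b + z·y)·y = (5.92 + 0.5×2.18)×2.18 = 15.28 m²
P = b + 2y√(1+z²) = 5.92 + 2×2.18×√(1+0.5²) = 10.79 m
R = A/P = 15.28/10.79 = 1.416 m
S = (Q·n / (1·A·R^(2/3)))² = (71.0×0.018 / (1×15.28×1.261))² = 0.004400

0.00440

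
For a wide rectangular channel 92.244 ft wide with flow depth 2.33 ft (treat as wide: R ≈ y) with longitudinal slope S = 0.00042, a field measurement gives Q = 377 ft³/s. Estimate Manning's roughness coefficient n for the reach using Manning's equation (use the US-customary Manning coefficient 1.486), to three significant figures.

0.0305

A = b·y = 92.244 × 2.33 = 214.9 ft²
Wide channel: R ≈ y = 2.33 ft
n = (1.486/Q)·A·R^(2/3)·S^(1/2) = (1.486/377) × 214.9 × 1.758 × 0.02049 = 0.03051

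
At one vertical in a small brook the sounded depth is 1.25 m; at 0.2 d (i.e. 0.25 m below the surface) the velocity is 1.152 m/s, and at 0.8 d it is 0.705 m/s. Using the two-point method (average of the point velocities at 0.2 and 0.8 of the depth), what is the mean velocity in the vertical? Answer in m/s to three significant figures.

0.929 m/s

v̄ = (1.152 + 0.705) / 2 = 0.9285 m/s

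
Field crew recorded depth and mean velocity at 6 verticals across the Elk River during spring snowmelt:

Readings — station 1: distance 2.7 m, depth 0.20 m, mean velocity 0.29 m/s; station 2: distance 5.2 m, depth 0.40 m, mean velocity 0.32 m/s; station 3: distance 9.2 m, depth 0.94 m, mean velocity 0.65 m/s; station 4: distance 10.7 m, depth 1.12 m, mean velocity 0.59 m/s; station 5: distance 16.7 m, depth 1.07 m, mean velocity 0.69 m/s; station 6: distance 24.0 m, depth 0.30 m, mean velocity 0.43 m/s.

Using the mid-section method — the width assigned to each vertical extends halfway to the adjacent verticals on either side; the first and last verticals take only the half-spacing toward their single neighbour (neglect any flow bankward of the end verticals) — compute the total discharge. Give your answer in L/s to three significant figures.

w_1 = (5.2 − 2.7)/2 = 1.25 m; q_1 = 0.29 × 0.20 × 1.25 = 0.07250 m³/s
w_2 = (9.2 − 2.7)/2 = 3.25 m; q_2 = 0.32 × 0.40 × 3.25 = 0.4160 m³/s
w_3 = (10.7 − 5.2)/2 = 2.75 m; q_3 = 0.65 × 0.94 × 2.75 = 1.680 m³/s
w_4 = (16.7 − 9.2)/2 = 3.75 m; q_4 = 0.59 × 1.12 × 3.75 = 2.478 m³/s
w_5 = (24.0 − 10.7)/2 = 6.65 m; q_5 = 0.69 × 1.07 × 6.65 = 4.910 m³/s
w_6 = (24.0 − 16.7)/2 = 3.65 m; q_6 = 0.43 × 0.30 × 3.65 = 0.4709 m³/s
Q = Σ qᵢ = 10.03 m³/s
= 10.03 × 1000 = 10030 L/s

10000 L/s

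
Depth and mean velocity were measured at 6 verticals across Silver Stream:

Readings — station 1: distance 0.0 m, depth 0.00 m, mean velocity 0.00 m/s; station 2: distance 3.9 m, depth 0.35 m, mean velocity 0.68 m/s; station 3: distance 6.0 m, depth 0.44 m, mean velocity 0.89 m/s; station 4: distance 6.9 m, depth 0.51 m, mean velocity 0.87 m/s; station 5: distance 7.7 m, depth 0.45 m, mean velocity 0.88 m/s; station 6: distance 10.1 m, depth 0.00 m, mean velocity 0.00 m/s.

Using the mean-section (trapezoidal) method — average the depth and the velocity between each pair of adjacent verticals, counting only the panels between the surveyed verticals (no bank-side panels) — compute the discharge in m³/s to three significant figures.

Panel 1-2: Δb = 3.9 m, d̄ = (0.00+0.35)/2 = 0.175, v̄ = (0.00+0.68)/2 = 0.34 → q = 3.9×0.175×0.34 = 0.2321 m³/s
Panel 2-3: Δb = 2.1 m, d̄ = (0.35+0.44)/2 = 0.395, v̄ = (0.68+0.89)/2 = 0.785 → q = 2.1×0.395×0.785 = 0.6512 m³/s
Panel 3-4: Δb = 0.9 m, d̄ = (0.44+0.51)/2 = 0.475, v̄ = (0.89+0.87)/2 = 0.88 → q = 0.9×0.475×0.88 = 0.3762 m³/s
Panel 4-5: Δb = 0.8 m, d̄ = (0.51+0.45)/2 = 0.48, v̄ = (0.87+0.88)/2 = 0.875 → q = 0.8×0.48×0.875 = 0.3360 m³/s
Panel 5-6: Δb = 2.4 m, d̄ = (0.45+0.00)/2 = 0.225, v̄ = (0.88+0.00)/2 = 0.44 → q = 2.4×0.225×0.44 = 0.2376 m³/s
Q = Σ q = 1.833 m³/s

1.83 m³/s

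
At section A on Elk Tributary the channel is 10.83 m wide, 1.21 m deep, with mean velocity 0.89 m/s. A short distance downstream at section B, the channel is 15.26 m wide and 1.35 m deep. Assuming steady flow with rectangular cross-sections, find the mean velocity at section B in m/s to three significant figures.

Q = A₁V₁ = (10.83×1.21) × 0.89 = 11.66 m³/s
A₂ = 15.26 × 1.35 = 20.60 m²
V₂ = Q/A₂ = 11.66/20.60 = 0.5661 m/s

0.566 m/s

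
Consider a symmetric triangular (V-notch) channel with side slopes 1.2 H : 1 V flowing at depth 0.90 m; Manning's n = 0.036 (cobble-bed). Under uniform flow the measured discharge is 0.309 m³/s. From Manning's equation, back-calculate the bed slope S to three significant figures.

A = z·y² = 1.2×0.90² = 0.9720 m²
P = 2y√(1+z²) = 2×0.90×√(1+1.2²) = 2.812 m
R = A/P = 0.9720/2.812 = 0.3457 m
S = (Q·n / (1·A·R^(2/3)))² = (0.309×0.036 / (1×0.9720×0.4926))² = 0.0005398

0.000540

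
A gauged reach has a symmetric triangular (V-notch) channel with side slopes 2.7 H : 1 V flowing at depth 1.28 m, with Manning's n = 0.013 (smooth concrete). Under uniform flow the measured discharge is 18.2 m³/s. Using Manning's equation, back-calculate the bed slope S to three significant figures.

0.00565

A = z·y² = 2.7×1.28² = 4.424 m²
P = 2y√(1+z²) = 2×1.28×√(1+2.7²) = 7.371 m
R = A/P = 4.424/7.371 = 0.6002 m
S = (Q·n / (1·A·R^(2/3)))² = (18.2×0.013 / (1×4.424×0.7115))² = 0.005651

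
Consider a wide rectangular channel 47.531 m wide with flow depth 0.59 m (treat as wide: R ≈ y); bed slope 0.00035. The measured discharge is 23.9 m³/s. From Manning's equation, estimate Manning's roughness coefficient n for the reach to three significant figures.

A = b·y = 47.531 × 0.59 = 28.04 m²
Wide channel: R ≈ y = 0.59 m
n = (1/Q)·A·R^(2/3)·S^(1/2) = (1/23.9) × 28.04 × 0.7035 × 0.01871 = 0.01544

0.0154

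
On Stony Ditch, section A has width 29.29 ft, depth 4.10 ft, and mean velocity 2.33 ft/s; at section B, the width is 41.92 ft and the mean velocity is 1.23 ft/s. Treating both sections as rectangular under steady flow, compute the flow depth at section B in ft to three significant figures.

5.43 ft

Q = A₁V₁ = (29.29×4.10) × 2.33 = 279.8 ft³/s
d₂ = Q/(b₂ V₂) = 279.8/(41.92×1.23) = 5.427 ft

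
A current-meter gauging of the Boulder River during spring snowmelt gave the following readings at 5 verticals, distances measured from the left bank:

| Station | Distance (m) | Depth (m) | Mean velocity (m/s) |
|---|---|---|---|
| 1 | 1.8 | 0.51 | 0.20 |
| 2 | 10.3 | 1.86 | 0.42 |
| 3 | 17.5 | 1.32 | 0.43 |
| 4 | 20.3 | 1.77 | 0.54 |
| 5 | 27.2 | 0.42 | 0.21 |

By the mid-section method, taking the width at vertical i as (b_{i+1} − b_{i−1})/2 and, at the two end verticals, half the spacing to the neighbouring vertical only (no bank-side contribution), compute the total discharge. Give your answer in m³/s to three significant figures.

w_1 = (10.3 − 1.8)/2 = 4.25 m; q_1 = 0.20 × 0.51 × 4.25 = 0.4335 m³/s
w_2 = (17.5 − 1.8)/2 = 7.85 m; q_2 = 0.42 × 1.86 × 7.85 = 6.132 m³/s
w_3 = (20.3 − 10.3)/2 = 5 m; q_3 = 0.43 × 1.32 × 5 = 2.838 m³/s
w_4 = (27.2 − 17.5)/2 = 4.85 m; q_4 = 0.54 × 1.77 × 4.85 = 4.636 m³/s
w_5 = (27.2 − 20.3)/2 = 3.45 m; q_5 = 0.21 × 0.42 × 3.45 = 0.3043 m³/s
Q = Σ qᵢ = 14.34 m³/s

14.3 m³/s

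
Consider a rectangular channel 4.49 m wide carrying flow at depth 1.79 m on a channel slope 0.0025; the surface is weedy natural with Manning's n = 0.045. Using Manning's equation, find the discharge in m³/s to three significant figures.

8.91 m³/s

A = b·y = 4.49 × 1.79 = 8.037 m²
P = b + 2y = 4.49 + 2×1.79 = 8.070 m
R = A/P = 8.037/8.070 = 0.9959 m
Q = (1/n)·A·R^(2/3)·S^(1/2) = (1/0.045) × 8.037 × 0.9959^(2/3) × 0.0025^(1/2) = 8.906 m³/s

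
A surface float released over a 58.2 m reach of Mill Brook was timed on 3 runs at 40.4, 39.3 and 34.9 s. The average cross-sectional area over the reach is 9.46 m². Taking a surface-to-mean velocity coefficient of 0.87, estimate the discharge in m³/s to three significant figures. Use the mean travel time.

12.5 m³/s

t̄ = (40.4 + 39.3 + 34.9) / 3 = 38.2 s
v_surface = L / t̄ = 58.2 / 38.2 = 1.524 m/s
v_mean = 0.87 × 1.524 = 1.325 m/s
Q = A × v_mean = 9.46 × 1.325 = 12.54 m³/s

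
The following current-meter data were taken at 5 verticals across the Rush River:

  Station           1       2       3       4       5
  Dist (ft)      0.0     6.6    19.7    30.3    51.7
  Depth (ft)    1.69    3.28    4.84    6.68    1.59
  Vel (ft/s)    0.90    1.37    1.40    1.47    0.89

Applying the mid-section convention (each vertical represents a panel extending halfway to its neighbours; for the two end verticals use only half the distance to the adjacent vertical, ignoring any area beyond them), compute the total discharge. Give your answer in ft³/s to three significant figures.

302 ft³/s

w_1 = (6.6 − 0.0)/2 = 3.3 ft; q_1 = 0.90 × 1.69 × 3.3 = 5.019 ft³/s
w_2 = (19.7 − 0.0)/2 = 9.85 ft; q_2 = 1.37 × 3.28 × 9.85 = 44.26 ft³/s
w_3 = (30.3 − 6.6)/2 = 11.85 ft; q_3 = 1.40 × 4.84 × 11.85 = 80.30 ft³/s
w_4 = (51.7 − 19.7)/2 = 16 ft; q_4 = 1.47 × 6.68 × 16 = 157.1 ft³/s
w_5 = (51.7 − 30.3)/2 = 10.7 ft; q_5 = 0.89 × 1.59 × 10.7 = 15.14 ft³/s
Q = Σ qᵢ = 301.8 ft³/s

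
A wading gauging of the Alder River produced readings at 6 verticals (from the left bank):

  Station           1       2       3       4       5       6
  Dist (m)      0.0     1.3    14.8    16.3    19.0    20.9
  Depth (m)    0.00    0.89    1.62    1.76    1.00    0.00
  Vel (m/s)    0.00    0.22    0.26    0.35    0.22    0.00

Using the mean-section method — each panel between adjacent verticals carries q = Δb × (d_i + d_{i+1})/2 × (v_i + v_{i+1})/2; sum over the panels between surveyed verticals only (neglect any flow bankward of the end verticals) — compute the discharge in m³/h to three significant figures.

21800 m³/h

Panel 1-2: Δb = 1.3 m, d̄ = (0.00+0.89)/2 = 0.445, v̄ = (0.00+0.22)/2 = 0.11 → q = 1.3×0.445×0.11 = 0.06364 m³/s
Panel 2-3: Δb = 13.5 m, d̄ = (0.89+1.62)/2 = 1.255, v̄ = (0.22+0.26)/2 = 0.24 → q = 13.5×1.255×0.24 = 4.066 m³/s
Panel 3-4: Δb = 1.5 m, d̄ = (1.62+1.76)/2 = 1.69, v̄ = (0.26+0.35)/2 = 0.305 → q = 1.5×1.69×0.305 = 0.7732 m³/s
Panel 4-5: Δb = 2.7 m, d̄ = (1.76+1.00)/2 = 1.38, v̄ = (0.35+0.22)/2 = 0.285 → q = 2.7×1.38×0.285 = 1.062 m³/s
Panel 5-6: Δb = 1.9 m, d̄ = (1.00+0.00)/2 = 0.5, v̄ = (0.22+0.00)/2 = 0.11 → q = 1.9×0.5×0.11 = 0.1045 m³/s
Q = Σ q = 6.069 m³/s
= 6.069 × 3600 = 21850 m³/h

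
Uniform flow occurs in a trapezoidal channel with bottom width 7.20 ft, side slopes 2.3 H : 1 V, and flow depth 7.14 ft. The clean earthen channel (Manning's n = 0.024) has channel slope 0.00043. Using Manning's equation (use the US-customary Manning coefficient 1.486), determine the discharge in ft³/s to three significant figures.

538 ft³/s

A = (b + z·y)·y = (7.20 + 2.3×7.14)×7.14 = 168.7 ft²
P = b + 2y√(1+z²) = 7.20 + 2×7.14×√(1+2.3²) = 43.01 ft
R = A/P = 168.7/43.01 = 3.921 ft
Q = (1.486/n)·A·R^(2/3)·S^(1/2) = (1.486/0.024) × 168.7 × 3.921^(2/3) × 0.00043^(1/2) = 538.5 ft³/s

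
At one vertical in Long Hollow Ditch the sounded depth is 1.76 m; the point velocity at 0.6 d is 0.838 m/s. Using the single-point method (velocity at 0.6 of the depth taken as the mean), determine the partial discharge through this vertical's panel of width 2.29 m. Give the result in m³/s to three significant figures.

v̄ = v₀.₆ = 0.838 m/s
q = v̄ × d × w = 0.8380 × 1.76 × 2.29 = 3.377 m³/s

3.38 m³/s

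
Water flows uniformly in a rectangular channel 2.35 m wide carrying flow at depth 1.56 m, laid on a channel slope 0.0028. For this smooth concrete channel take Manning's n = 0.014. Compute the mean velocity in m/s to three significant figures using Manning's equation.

2.89 m/s

A = b·y = 2.35 × 1.56 = 3.666 m²
P = b + 2y = 2.35 + 2×1.56 = 5.470 m
R = A/P = 3.666/5.470 = 0.6702 m
Q = (1/n)·A·R^(2/3)·S^(1/2) = (1/0.014) × 3.666 × 0.6702^(2/3) × 0.0028^(1/2) = 10.61 m³/s
V = Q/A = 10.61/3.666 = 2.895 m/s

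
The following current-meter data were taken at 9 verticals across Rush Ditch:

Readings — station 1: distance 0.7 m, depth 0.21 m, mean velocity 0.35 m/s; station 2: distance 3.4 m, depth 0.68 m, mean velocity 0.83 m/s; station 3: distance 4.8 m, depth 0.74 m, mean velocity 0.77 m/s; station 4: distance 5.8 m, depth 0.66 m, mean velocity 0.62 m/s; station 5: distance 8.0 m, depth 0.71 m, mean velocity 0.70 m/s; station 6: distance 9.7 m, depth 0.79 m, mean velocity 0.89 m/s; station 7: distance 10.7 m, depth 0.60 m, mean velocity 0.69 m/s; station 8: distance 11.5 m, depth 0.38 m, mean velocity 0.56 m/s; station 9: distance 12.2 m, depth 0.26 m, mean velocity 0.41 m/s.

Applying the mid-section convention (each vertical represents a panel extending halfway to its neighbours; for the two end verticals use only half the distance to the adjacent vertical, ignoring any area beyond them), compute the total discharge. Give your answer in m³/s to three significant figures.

5.08 m³/s

w_1 = (3.4 − 0.7)/2 = 1.35 m; q_1 = 0.35 × 0.21 × 1.35 = 0.09923 m³/s
w_2 = (4.8 − 0.7)/2 = 2.05 m; q_2 = 0.83 × 0.68 × 2.05 = 1.157 m³/s
w_3 = (5.8 − 3.4)/2 = 1.2 m; q_3 = 0.77 × 0.74 × 1.2 = 0.6838 m³/s
w_4 = (8.0 − 4.8)/2 = 1.6 m; q_4 = 0.62 × 0.66 × 1.6 = 0.6547 m³/s
w_5 = (9.7 − 5.8)/2 = 1.95 m; q_5 = 0.70 × 0.71 × 1.95 = 0.9692 m³/s
w_6 = (10.7 − 8.0)/2 = 1.35 m; q_6 = 0.89 × 0.79 × 1.35 = 0.9492 m³/s
w_7 = (11.5 − 9.7)/2 = 0.9 m; q_7 = 0.69 × 0.60 × 0.9 = 0.3726 m³/s
w_8 = (12.2 − 10.7)/2 = 0.75 m; q_8 = 0.56 × 0.38 × 0.75 = 0.1596 m³/s
w_9 = (12.2 − 11.5)/2 = 0.35 m; q_9 = 0.41 × 0.26 × 0.35 = 0.03731 m³/s
Q = Σ qᵢ = 5.083 m³/s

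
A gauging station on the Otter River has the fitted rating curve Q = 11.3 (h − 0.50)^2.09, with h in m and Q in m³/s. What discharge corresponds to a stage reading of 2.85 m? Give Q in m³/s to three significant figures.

67.4 m³/s

Q = 11.3 × (2.85 − 0.50)^2.09 = 11.3 × 2.35^2.09 = 67.39 m³/s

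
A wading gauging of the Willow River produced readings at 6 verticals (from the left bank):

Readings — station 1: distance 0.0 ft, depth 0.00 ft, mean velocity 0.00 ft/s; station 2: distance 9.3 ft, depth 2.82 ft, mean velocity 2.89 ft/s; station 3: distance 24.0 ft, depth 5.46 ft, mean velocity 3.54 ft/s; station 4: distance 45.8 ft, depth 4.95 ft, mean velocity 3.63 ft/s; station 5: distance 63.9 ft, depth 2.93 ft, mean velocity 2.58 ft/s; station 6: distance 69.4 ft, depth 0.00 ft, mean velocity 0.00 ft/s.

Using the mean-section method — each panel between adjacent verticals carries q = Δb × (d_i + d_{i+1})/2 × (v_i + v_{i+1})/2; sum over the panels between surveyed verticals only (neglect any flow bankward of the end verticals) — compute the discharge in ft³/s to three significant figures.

Panel 1-2: Δb = 9.3 ft, d̄ = (0.00+2.82)/2 = 1.41, v̄ = (0.00+2.89)/2 = 1.445 → q = 9.3×1.41×1.445 = 18.95 ft³/s
Panel 2-3: Δb = 14.7 ft, d̄ = (2.82+5.46)/2 = 4.14, v̄ = (2.89+3.54)/2 = 3.215 → q = 14.7×4.14×3.215 = 195.7 ft³/s
Panel 3-4: Δb = 21.8 ft, d̄ = (5.46+4.95)/2 = 5.205, v̄ = (3.54+3.63)/2 = 3.585 → q = 21.8×5.205×3.585 = 406.8 ft³/s
Panel 4-5: Δb = 18.1 ft, d̄ = (4.95+2.93)/2 = 3.94, v̄ = (3.63+2.58)/2 = 3.105 → q = 18.1×3.94×3.105 = 221.4 ft³/s
Panel 5-6: Δb = 5.5 ft, d̄ = (2.93+0.00)/2 = 1.465, v̄ = (2.58+0.00)/2 = 1.29 → q = 5.5×1.465×1.29 = 10.39 ft³/s
Q = Σ q = 853.2 ft³/s

853 ft³/s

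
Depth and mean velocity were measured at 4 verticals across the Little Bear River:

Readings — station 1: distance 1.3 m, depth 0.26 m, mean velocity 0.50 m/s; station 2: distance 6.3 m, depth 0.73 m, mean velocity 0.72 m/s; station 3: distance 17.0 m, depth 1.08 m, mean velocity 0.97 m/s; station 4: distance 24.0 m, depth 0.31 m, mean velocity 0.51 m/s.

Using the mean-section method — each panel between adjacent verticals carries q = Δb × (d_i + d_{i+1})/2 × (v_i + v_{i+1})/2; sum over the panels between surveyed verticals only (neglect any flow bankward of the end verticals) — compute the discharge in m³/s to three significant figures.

Panel 1-2: Δb = 5 m, d̄ = (0.26+0.73)/2 = 0.495, v̄ = (0.50+0.72)/2 = 0.61 → q = 5×0.495×0.61 = 1.510 m³/s
Panel 2-3: Δb = 10.7 m, d̄ = (0.73+1.08)/2 = 0.905, v̄ = (0.72+0.97)/2 = 0.845 → q = 10.7×0.905×0.845 = 8.183 m³/s
Panel 3-4: Δb = 7 m, d̄ = (1.08+0.31)/2 = 0.695, v̄ = (0.97+0.51)/2 = 0.74 → q = 7×0.695×0.74 = 3.600 m³/s
Q = Σ q = 13.29 m³/s

13.3 m³/s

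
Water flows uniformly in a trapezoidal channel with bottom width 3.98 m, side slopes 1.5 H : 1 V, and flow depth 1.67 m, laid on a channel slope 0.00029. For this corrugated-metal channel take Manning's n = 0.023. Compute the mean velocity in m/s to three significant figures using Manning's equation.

A = (b + z·y)·y = (3.98 + 1.5×1.67)×1.67 = 10.83 m²
P = b + 2y√(1+z²) = 3.98 + 2×1.67×√(1+1.5²) = 10.00 m
R = A/P = 10.83/10.00 = 1.083 m
Q = (1/n)·A·R^(2/3)·S^(1/2) = (1/0.023) × 10.83 × 1.083^(2/3) × 0.00029^(1/2) = 8.456 m³/s
V = Q/A = 8.456/10.83 = 0.7808 m/s

0.781 m/s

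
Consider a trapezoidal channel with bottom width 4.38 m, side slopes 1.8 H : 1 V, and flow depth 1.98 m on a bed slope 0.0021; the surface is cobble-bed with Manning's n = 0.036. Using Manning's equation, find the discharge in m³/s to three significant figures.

23.3 m³/s

A = (b + z·y)·y = (4.38 + 1.8×1.98)×1.98 = 15.73 m²
P = b + 2y√(1+z²) = 4.38 + 2×1.98×√(1+1.8²) = 12.53 m
R = A/P = 15.73/12.53 = 1.255 m
Q = (1/n)·A·R^(2/3)·S^(1/2) = (1/0.036) × 15.73 × 1.255^(2/3) × 0.0021^(1/2) = 23.29 m³/s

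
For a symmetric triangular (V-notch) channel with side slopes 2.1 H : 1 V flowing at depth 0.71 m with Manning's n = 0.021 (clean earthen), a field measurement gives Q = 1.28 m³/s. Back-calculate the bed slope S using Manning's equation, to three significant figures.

0.00294

A = z·y² = 2.1×0.71² = 1.059 m²
P = 2y√(1+z²) = 2×0.71×√(1+2.1²) = 3.303 m
R = A/P = 1.059/3.303 = 0.3205 m
S = (Q·n / (1·A·R^(2/3)))² = (1.28×0.021 / (1×1.059×0.4683))² = 0.002939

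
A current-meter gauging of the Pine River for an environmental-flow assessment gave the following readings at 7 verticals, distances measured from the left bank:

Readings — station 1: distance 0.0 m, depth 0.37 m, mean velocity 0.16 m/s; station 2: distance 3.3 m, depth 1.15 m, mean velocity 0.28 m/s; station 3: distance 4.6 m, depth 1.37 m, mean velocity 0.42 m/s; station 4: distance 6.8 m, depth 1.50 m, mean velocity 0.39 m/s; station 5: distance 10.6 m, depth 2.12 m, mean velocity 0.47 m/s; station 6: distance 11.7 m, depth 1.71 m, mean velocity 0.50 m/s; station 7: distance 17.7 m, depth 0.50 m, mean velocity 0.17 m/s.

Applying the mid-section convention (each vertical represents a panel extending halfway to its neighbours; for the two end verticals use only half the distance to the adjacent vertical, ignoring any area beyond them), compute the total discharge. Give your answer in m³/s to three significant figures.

9.33 m³/s

w_1 = (3.3 − 0.0)/2 = 1.65 m; q_1 = 0.16 × 0.37 × 1.65 = 0.09768 m³/s
w_2 = (4.6 − 0.0)/2 = 2.3 m; q_2 = 0.28 × 1.15 × 2.3 = 0.7406 m³/s
w_3 = (6.8 − 3.3)/2 = 1.75 m; q_3 = 0.42 × 1.37 × 1.75 = 1.007 m³/s
w_4 = (10.6 − 4.6)/2 = 3 m; q_4 = 0.39 × 1.50 × 3 = 1.755 m³/s
w_5 = (11.7 − 6.8)/2 = 2.45 m; q_5 = 0.47 × 2.12 × 2.45 = 2.441 m³/s
w_6 = (17.7 − 10.6)/2 = 3.55 m; q_6 = 0.50 × 1.71 × 3.55 = 3.035 m³/s
w_7 = (17.7 − 11.7)/2 = 3 m; q_7 = 0.17 × 0.50 × 3 = 0.2550 m³/s
Q = Σ qᵢ = 9.332 m³/s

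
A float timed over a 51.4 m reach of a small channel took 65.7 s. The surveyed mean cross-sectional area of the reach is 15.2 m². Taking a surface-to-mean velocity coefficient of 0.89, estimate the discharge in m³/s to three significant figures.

v_surface = L / t̄ = 51.4 / 65.7 = 0.7823 m/s
v_mean = 0.89 × 0.7823 = 0.6963 m/s
Q = A × v_mean = 15.2 × 0.6963 = 10.58 m³/s

10.6 m³/s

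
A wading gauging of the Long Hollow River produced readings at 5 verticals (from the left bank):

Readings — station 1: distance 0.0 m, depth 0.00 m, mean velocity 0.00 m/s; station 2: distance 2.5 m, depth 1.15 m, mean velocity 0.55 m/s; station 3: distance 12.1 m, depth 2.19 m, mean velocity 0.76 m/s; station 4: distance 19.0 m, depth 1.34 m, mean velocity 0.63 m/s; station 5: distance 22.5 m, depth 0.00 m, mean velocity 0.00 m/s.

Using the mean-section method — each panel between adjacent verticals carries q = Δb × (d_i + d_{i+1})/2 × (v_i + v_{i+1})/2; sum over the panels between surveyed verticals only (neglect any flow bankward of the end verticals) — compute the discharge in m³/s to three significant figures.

20.1 m³/s

Panel 1-2: Δb = 2.5 m, d̄ = (0.00+1.15)/2 = 0.575, v̄ = (0.00+0.55)/2 = 0.275 → q = 2.5×0.575×0.275 = 0.3953 m³/s
Panel 2-3: Δb = 9.6 m, d̄ = (1.15+2.19)/2 = 1.67, v̄ = (0.55+0.76)/2 = 0.655 → q = 9.6×1.67×0.655 = 10.50 m³/s
Panel 3-4: Δb = 6.9 m, d̄ = (2.19+1.34)/2 = 1.765, v̄ = (0.76+0.63)/2 = 0.695 → q = 6.9×1.765×0.695 = 8.464 m³/s
Panel 4-5: Δb = 3.5 m, d̄ = (1.34+0.00)/2 = 0.67, v̄ = (0.63+0.00)/2 = 0.315 → q = 3.5×0.67×0.315 = 0.7387 m³/s
Q = Σ q = 20.10 m³/s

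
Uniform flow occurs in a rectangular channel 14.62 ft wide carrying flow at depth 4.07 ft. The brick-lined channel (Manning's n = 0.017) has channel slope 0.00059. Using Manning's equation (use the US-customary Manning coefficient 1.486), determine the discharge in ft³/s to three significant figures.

A = b·y = 14.62 × 4.07 = 59.50 ft²
P = b + 2y = 14.62 + 2×4.07 = 22.76 ft
R = A/P = 59.50/22.76 = 2.614 ft
Q = (1.486/n)·A·R^(2/3)·S^(1/2) = (1.486/0.017) × 59.50 × 2.614^(2/3) × 0.00059^(1/2) = 239.8 ft³/s

240 ft³/s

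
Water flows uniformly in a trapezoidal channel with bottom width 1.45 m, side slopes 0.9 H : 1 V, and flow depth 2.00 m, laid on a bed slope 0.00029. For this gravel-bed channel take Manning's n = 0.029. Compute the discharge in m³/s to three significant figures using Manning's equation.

A = (b + z·y)·y = (1.45 + 0.9×2.00)×2.00 = 6.500 m²
P = b + 2y√(1+z²) = 1.45 + 2×2.00×√(1+0.9²) = 6.831 m
R = A/P = 6.500/6.831 = 0.9515 m
Q = (1/n)·A·R^(2/3)·S^(1/2) = (1/0.029) × 6.500 × 0.9515^(2/3) × 0.00029^(1/2) = 3.692 m³/s

3.69 m³/s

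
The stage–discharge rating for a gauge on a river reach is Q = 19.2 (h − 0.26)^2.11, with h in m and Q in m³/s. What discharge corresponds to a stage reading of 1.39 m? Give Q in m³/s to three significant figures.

24.8 m³/s

Q = 19.2 × (1.39 − 0.26)^2.11 = 19.2 × 1.13^2.11 = 24.85 m³/s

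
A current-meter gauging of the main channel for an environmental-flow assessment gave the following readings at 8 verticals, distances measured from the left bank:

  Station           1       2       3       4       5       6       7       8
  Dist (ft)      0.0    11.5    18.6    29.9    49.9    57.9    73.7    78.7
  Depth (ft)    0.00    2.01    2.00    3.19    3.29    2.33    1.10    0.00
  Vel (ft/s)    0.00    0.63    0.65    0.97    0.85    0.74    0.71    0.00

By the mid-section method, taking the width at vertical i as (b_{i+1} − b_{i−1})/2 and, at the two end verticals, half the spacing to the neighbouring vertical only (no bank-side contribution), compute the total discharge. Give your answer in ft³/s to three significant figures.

w_2 = (18.6 − 0.0)/2 = 9.3 ft; q_2 = 0.63 × 2.01 × 9.3 = 11.78 ft³/s
w_3 = (29.9 − 11.5)/2 = 9.2 ft; q_3 = 0.65 × 2.00 × 9.2 = 11.96 ft³/s
w_4 = (49.9 − 18.6)/2 = 15.65 ft; q_4 = 0.97 × 3.19 × 15.65 = 48.43 ft³/s
w_5 = (57.9 − 29.9)/2 = 14 ft; q_5 = 0.85 × 3.29 × 14 = 39.15 ft³/s
w_6 = (73.7 − 49.9)/2 = 11.9 ft; q_6 = 0.74 × 2.33 × 11.9 = 20.52 ft³/s
w_7 = (78.7 − 57.9)/2 = 10.4 ft; q_7 = 0.71 × 1.10 × 10.4 = 8.122 ft³/s
Stations 1, 8 contribute zero (depth or velocity is 0).
Q = Σ qᵢ = 140.0 ft³/s

140 ft³/s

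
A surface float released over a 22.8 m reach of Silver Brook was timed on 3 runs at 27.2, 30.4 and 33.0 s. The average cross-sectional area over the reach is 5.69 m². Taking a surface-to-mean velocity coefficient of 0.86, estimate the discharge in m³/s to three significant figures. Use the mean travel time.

3.69 m³/s

t̄ = (27.2 + 30.4 + 33.0) / 3 = 30.2 s
v_surface = L / t̄ = 22.8 / 30.2 = 0.7550 m/s
v_mean = 0.86 × 0.7550 = 0.6493 m/s
Q = A × v_mean = 5.69 × 0.6493 = 3.694 m³/s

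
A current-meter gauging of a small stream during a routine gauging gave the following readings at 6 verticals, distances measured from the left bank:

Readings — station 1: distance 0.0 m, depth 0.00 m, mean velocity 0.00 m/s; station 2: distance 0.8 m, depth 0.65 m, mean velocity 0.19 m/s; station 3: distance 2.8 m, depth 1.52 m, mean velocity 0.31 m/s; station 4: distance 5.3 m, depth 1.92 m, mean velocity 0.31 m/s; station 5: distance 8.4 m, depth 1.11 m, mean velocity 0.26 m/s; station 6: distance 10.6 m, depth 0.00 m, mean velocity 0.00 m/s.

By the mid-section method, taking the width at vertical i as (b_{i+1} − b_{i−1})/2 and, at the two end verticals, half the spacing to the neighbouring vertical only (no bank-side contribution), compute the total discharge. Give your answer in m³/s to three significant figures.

3.66 m³/s

w_2 = (2.8 − 0.0)/2 = 1.4 m; q_2 = 0.19 × 0.65 × 1.4 = 0.1729 m³/s
w_3 = (5.3 − 0.8)/2 = 2.25 m; q_3 = 0.31 × 1.52 × 2.25 = 1.060 m³/s
w_4 = (8.4 − 2.8)/2 = 2.8 m; q_4 = 0.31 × 1.92 × 2.8 = 1.667 m³/s
w_5 = (10.6 − 5.3)/2 = 2.65 m; q_5 = 0.26 × 1.11 × 2.65 = 0.7648 m³/s
Stations 1, 6 contribute zero (depth or velocity is 0).
Q = Σ qᵢ = 3.664 m³/s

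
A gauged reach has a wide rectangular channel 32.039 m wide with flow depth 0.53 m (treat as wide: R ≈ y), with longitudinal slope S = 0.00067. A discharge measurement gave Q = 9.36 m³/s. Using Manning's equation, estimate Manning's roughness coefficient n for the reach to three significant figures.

A = b·y = 32.039 × 0.53 = 16.98 m²
Wide channel: R ≈ y = 0.53 m
n = (1/Q)·A·R^(2/3)·S^(1/2) = (1/9.36) × 16.98 × 0.6549 × 0.02588 = 0.03075

0.0308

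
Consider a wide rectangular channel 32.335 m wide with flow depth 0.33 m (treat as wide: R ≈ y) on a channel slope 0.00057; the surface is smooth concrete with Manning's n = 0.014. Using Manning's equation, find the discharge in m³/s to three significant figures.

A = b·y = 32.335 × 0.33 = 10.67 m²
Wide channel: R ≈ y = 0.33 m
Q = (1/n)·A·R^(2/3)·S^(1/2) = (1/0.014) × 10.67 × 0.3300^(2/3) × 0.00057^(1/2) = 8.690 m³/s

8.69 m³/s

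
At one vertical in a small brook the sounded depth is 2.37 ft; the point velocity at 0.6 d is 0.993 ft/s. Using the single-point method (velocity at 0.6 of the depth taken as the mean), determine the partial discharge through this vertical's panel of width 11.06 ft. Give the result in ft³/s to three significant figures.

v̄ = v₀.₆ = 0.993 ft/s
q = v̄ × d × w = 0.9930 × 2.37 × 11.06 = 26.03 ft³/s

26.0 ft³/s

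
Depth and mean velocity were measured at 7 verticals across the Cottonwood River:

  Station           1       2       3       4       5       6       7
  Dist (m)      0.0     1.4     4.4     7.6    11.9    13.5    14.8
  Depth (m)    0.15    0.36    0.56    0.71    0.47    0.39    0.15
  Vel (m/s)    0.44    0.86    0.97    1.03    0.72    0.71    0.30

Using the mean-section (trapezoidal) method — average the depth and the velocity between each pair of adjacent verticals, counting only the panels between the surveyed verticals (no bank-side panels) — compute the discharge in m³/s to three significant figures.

Panel 1-2: Δb = 1.4 m, d̄ = (0.15+0.36)/2 = 0.255, v̄ = (0.44+0.86)/2 = 0.65 → q = 1.4×0.255×0.65 = 0.2321 m³/s
Panel 2-3: Δb = 3 m, d̄ = (0.36+0.56)/2 = 0.46, v̄ = (0.86+0.97)/2 = 0.915 → q = 3×0.46×0.915 = 1.263 m³/s
Panel 3-4: Δb = 3.2 m, d̄ = (0.56+0.71)/2 = 0.635, v̄ = (0.97+1.03)/2 = 1 → q = 3.2×0.635×1 = 2.032 m³/s
Panel 4-5: Δb = 4.3 m, d̄ = (0.71+0.47)/2 = 0.59, v̄ = (1.03+0.72)/2 = 0.875 → q = 4.3×0.59×0.875 = 2.220 m³/s
Panel 5-6: Δb = 1.6 m, d̄ = (0.47+0.39)/2 = 0.43, v̄ = (0.72+0.71)/2 = 0.715 → q = 1.6×0.43×0.715 = 0.4919 m³/s
Panel 6-7: Δb = 1.3 m, d̄ = (0.39+0.15)/2 = 0.27, v̄ = (0.71+0.30)/2 = 0.505 → q = 1.3×0.27×0.505 = 0.1773 m³/s
Q = Σ q = 6.416 m³/s

6.42 m³/s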